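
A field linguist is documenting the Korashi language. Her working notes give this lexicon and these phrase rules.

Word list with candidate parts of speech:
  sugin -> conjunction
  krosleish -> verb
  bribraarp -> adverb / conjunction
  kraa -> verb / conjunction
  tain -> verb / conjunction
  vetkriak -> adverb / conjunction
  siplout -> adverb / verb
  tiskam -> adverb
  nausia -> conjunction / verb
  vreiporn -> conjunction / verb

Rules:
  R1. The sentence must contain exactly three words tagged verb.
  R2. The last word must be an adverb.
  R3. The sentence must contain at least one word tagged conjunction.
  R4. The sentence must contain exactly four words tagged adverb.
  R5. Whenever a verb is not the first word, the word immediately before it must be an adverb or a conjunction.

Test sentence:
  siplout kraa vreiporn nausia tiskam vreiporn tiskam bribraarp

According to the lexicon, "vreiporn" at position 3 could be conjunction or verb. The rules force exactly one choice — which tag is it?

conjunction

Candidates per position — 1:siplout {adverb,verb}; 2:kraa {verb,conjunction}; 3:vreiporn {conjunction,verb}; 4:nausia {conjunction,verb}; 5:tiskam {adverb}; 6:vreiporn {conjunction,verb}; 7:tiskam {adverb}; 8:bribraarp {adverb,conjunction}.
If word 1 were verb, no tagging could satisfy rule 4; so word 1 is adverb.
If word 8 were conjunction, no tagging could satisfy rule 2; so word 8 is adverb.
Position 3: the remaining choice is settled jointly with positions 2, 4, 6 — only conjunction at position 3 is part of a tagging that satisfies every rule.
So the tagging must be: adverb verb conjunction verb adverb verb adverb adverb.
Checking: rule 1 satisfied; rule 2 satisfied; rule 3 satisfied; rule 4 satisfied; rule 5 satisfied.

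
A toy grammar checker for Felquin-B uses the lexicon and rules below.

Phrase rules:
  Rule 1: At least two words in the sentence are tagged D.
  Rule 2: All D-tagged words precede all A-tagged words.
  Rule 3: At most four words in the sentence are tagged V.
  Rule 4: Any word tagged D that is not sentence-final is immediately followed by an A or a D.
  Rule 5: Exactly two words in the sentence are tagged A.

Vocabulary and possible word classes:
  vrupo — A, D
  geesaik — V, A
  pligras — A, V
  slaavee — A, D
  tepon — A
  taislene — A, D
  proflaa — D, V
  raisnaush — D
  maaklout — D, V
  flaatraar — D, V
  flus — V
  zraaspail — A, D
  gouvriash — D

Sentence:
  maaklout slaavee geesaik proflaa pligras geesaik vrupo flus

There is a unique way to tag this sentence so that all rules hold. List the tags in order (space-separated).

Candidates per position — 1:maaklout {D,V}; 2:slaavee {A,D}; 3:geesaik {V,A}; 4:proflaa {D,V}; 5:pligras {A,V}; 6:geesaik {V,A}; 7:vrupo {A,D}; 8:flus {V}.
Word 7 cannot be D — rule 4 would then fail for every completion. It is A.
The remaining ambiguous positions (1, 2, 3, 4, 5, 6) are resolved jointly — only one combination satisfies every rule.
So the tagging must be: D D A V V V A V.
Checking: rule 1 ok; rule 2 ok; rule 3 ok; rule 4 ok; rule 5 ok.

D D A V V V A V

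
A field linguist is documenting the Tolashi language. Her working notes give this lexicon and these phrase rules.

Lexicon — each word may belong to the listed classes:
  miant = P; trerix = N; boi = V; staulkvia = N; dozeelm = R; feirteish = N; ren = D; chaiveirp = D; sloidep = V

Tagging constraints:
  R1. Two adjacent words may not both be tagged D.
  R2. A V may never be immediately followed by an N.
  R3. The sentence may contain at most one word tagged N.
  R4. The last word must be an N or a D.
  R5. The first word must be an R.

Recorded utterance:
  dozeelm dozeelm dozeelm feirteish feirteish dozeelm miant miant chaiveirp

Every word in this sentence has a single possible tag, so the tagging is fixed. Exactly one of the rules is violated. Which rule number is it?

3

Fixed tagging: R R R N N R P P D.
Applying the rules: R1 pass, R2 pass, R3 fail, R4 pass, R5 pass.
Only rule 3 fails.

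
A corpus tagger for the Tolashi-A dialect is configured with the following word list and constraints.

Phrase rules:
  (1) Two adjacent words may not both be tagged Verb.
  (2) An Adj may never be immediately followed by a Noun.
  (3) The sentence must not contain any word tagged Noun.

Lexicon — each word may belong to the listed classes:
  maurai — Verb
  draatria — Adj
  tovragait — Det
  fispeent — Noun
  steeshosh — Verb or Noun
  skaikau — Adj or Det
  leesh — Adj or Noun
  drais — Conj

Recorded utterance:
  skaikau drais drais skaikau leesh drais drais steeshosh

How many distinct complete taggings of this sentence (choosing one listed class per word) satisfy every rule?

4

Candidates per position — 1:skaikau {Adj,Det}; 2:drais {Conj}; 3:drais {Conj}; 4:skaikau {Adj,Det}; 5:leesh {Adj,Noun}; 6:drais {Conj}; 7:drais {Conj}; 8:steeshosh {Verb,Noun}.
There are 16 candidate sequences in total.
The sequences that satisfy every rule: Adj Conj Conj Adj Adj Conj Conj Verb; Adj Conj Conj Det Adj Conj Conj Verb; Det Conj Conj Adj Adj Conj Conj Verb; Det Conj Conj Det Adj Conj Conj Verb.
Count = 4.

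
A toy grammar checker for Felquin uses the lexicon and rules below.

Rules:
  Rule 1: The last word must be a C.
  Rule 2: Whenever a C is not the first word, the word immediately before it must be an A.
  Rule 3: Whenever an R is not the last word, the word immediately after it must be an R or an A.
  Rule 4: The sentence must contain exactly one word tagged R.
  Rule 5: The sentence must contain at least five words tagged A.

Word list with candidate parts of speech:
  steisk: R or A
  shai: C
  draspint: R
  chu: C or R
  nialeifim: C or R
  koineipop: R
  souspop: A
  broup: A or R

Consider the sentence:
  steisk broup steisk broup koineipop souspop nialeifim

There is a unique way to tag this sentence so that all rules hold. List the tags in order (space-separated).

A A A A R A C

Candidates per position — 1:steisk {R,A}; 2:broup {A,R}; 3:steisk {R,A}; 4:broup {A,R}; 5:koineipop {R}; 6:souspop {A}; 7:nialeifim {C,R}.
Word 1 cannot be R — rule 4 would then fail for every completion. It is A.
Word 2 cannot be R — rule 4 would then fail for every completion. It is A.
Word 3 cannot be R — rule 4 would then fail for every completion. It is A.
Word 4 cannot be R — rule 4 would then fail for every completion. It is A.
Word 7 cannot be R — rule 1 would then fail for every completion. It is C.
So the tagging must be: A A A A R A C.
Rule-by-rule: rule 1 ok; rule 2 ok; rule 3 ok; rule 4 ok; rule 5 ok.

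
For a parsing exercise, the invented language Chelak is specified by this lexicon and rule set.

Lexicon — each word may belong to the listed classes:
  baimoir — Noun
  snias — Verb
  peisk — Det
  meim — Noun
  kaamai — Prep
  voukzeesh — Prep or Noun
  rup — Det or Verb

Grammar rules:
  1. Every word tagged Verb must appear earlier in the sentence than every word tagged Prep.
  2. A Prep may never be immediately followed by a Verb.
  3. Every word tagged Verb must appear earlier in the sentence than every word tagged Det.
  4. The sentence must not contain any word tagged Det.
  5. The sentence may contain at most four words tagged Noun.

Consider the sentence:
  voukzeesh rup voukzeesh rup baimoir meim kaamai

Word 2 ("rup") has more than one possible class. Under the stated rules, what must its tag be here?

Verb

Candidates per position — 1:voukzeesh {Prep,Noun}; 2:rup {Det,Verb}; 3:voukzeesh {Prep,Noun}; 4:rup {Det,Verb}; 5:baimoir {Noun}; 6:meim {Noun}; 7:kaamai {Prep}.
Word 2 cannot be Det — rule 4 would then fail for every completion. It is Verb.
Word 4 cannot be Det — rule 4 would then fail for every completion. It is Verb.
Word 1 cannot be Prep — rule 1 would then fail for every completion. It is Noun.
Word 3 cannot be Prep — rule 1 would then fail for every completion. It is Noun.
The unique satisfying tagging is: Noun Verb Noun Verb Noun Noun Prep.
Checking: rule 1 satisfied; rule 2 satisfied; rule 3 satisfied; rule 4 satisfied; rule 5 satisfied.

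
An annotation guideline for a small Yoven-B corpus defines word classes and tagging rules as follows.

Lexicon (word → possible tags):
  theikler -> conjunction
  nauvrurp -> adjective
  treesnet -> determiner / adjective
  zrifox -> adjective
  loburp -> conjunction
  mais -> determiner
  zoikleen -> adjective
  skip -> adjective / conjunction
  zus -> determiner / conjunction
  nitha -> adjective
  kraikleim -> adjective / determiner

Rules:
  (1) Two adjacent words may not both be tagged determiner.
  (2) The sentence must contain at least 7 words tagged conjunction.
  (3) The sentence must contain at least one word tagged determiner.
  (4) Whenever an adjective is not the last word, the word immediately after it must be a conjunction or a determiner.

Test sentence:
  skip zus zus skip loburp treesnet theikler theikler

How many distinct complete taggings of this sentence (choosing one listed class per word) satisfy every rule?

Candidates per position — 1:skip {adjective,conjunction}; 2:zus {determiner,conjunction}; 3:zus {determiner,conjunction}; 4:skip {adjective,conjunction}; 5:loburp {conjunction}; 6:treesnet {determiner,adjective}; 7:theikler {conjunction}; 8:theikler {conjunction}.
There are 32 candidate sequences in total.
The sequences that satisfy every rule: conjunction conjunction conjunction conjunction conjunction determiner conjunction conjunction.
Count = 1.

1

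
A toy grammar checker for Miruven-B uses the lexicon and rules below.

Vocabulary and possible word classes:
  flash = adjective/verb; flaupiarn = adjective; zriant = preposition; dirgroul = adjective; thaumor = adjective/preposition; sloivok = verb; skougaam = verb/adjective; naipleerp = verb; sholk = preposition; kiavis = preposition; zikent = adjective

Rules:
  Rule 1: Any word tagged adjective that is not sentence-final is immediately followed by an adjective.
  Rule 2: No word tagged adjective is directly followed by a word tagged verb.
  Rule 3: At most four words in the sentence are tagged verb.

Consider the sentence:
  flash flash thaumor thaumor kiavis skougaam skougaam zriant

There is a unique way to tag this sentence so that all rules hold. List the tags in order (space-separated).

verb verb preposition preposition preposition verb verb preposition

Candidates per position — 1:flash {adjective,verb}; 2:flash {adjective,verb}; 3:thaumor {adjective,preposition}; 4:thaumor {adjective,preposition}; 5:kiavis {preposition}; 6:skougaam {verb,adjective}; 7:skougaam {verb,adjective}; 8:zriant {preposition}.
At position 1, choosing adjective makes rule 1 impossible to satisfy; hence verb.
At position 2, choosing adjective makes rule 1 impossible to satisfy; hence verb.
At position 3, choosing adjective makes rule 1 impossible to satisfy; hence preposition.
At position 4, choosing adjective makes rule 1 impossible to satisfy; hence preposition.
At position 6, choosing adjective makes rule 1 impossible to satisfy; hence verb.
At position 7, choosing adjective makes rule 1 impossible to satisfy; hence verb.
So the tagging must be: verb verb preposition preposition preposition verb verb preposition.
Checking: rule 1 ✓; rule 2 ✓; rule 3 ✓.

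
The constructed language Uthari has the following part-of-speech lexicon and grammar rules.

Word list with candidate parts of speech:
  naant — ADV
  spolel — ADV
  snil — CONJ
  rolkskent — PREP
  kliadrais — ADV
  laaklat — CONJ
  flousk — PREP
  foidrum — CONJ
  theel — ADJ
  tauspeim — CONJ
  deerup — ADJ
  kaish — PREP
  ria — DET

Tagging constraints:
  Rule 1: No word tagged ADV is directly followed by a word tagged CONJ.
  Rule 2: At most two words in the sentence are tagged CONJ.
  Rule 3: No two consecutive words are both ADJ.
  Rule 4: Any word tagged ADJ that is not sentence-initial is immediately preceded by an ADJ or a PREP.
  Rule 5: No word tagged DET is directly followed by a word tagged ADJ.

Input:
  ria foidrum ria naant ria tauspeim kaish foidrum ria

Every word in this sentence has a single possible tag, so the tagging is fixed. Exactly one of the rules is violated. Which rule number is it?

2

Fixed tagging: DET CONJ DET ADV DET CONJ PREP CONJ DET.
Applying the rules: R1 ok, R2 fails, R3 ok, R4 ok, R5 ok.
Only rule 2 fails.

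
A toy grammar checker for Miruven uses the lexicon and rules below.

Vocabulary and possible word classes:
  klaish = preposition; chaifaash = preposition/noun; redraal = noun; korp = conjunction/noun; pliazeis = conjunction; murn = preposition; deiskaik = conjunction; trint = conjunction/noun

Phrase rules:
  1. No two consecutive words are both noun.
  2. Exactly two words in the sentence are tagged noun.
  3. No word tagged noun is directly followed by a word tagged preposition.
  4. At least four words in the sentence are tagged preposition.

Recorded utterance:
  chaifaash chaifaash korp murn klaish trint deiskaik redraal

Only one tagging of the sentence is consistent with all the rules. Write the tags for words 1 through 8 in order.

Candidates per position — 1:chaifaash {preposition,noun}; 2:chaifaash {preposition,noun}; 3:korp {conjunction,noun}; 4:murn {preposition}; 5:klaish {preposition}; 6:trint {conjunction,noun}; 7:deiskaik {conjunction}; 8:redraal {noun}.
Position 1: tagging it noun would leave rule 4 unsatisfiable, so it must be preposition.
Position 2: tagging it noun would leave rule 4 unsatisfiable, so it must be preposition.
Position 3: tagging it noun would leave rule 3 unsatisfiable, so it must be conjunction.
Position 6: tagging it conjunction would leave rule 2 unsatisfiable, so it must be noun.
That leaves exactly one tagging: preposition preposition conjunction preposition preposition noun conjunction noun.
Check: rule 1 ✓; rule 2 ✓; rule 3 ✓; rule 4 ✓.

preposition preposition conjunction preposition preposition noun conjunction noun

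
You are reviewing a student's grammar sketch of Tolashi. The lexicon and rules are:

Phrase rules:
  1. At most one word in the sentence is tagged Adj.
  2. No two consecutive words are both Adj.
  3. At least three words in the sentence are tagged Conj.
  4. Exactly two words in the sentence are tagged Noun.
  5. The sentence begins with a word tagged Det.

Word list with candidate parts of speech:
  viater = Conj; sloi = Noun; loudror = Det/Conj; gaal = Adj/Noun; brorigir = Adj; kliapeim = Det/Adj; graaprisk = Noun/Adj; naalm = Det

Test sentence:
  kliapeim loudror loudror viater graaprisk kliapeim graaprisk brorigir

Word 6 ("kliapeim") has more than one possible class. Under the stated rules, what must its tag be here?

Candidates per position — 1:kliapeim {Det,Adj}; 2:loudror {Det,Conj}; 3:loudror {Det,Conj}; 4:viater {Conj}; 5:graaprisk {Noun,Adj}; 6:kliapeim {Det,Adj}; 7:graaprisk {Noun,Adj}; 8:brorigir {Adj}.
At position 1, choosing Adj makes rule 1 impossible to satisfy; hence Det.
At position 2, choosing Det makes rule 3 impossible to satisfy; hence Conj.
At position 3, choosing Det makes rule 3 impossible to satisfy; hence Conj.
At position 5, choosing Adj makes rule 1 impossible to satisfy; hence Noun.
At position 6, choosing Adj makes rule 1 impossible to satisfy; hence Det.
At position 7, choosing Adj makes rule 1 impossible to satisfy; hence Noun.
So the tagging must be: Det Conj Conj Conj Noun Det Noun Adj.
Verifying each rule — rule 1 ok; rule 2 ok; rule 3 ok; rule 4 ok; rule 5 ok.

Det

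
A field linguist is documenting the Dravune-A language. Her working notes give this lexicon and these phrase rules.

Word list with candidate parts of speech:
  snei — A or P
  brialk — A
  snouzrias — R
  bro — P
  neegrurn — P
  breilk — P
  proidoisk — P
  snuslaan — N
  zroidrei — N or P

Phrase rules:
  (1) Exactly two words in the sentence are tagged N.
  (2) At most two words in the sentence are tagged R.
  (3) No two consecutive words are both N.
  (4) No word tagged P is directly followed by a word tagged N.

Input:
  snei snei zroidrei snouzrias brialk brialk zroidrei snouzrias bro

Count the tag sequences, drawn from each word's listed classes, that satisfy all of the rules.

2

Candidates per position — 1:snei {A,P}; 2:snei {A,P}; 3:zroidrei {N,P}; 4:snouzrias {R}; 5:brialk {A}; 6:brialk {A}; 7:zroidrei {N,P}; 8:snouzrias {R}; 9:bro {P}.
There are 16 candidate sequences in total.
The sequences that satisfy every rule: A A N R A A N R P; P A N R A A N R P.
Count = 2.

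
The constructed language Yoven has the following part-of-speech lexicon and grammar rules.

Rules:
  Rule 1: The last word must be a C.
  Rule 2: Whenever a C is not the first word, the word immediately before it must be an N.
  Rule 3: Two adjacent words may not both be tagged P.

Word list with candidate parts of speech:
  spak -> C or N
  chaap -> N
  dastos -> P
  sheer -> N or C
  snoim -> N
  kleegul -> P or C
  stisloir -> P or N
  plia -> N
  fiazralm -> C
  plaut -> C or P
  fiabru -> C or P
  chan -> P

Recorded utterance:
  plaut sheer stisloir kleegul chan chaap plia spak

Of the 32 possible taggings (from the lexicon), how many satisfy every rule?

2

Candidates per position — 1:plaut {C,P}; 2:sheer {N,C}; 3:stisloir {P,N}; 4:kleegul {P,C}; 5:chan {P}; 6:chaap {N}; 7:plia {N}; 8:spak {C,N}.
There are 32 candidate sequences in total.
The sequences that satisfy every rule: C N N C P N N C; P N N C P N N C.
Count = 2.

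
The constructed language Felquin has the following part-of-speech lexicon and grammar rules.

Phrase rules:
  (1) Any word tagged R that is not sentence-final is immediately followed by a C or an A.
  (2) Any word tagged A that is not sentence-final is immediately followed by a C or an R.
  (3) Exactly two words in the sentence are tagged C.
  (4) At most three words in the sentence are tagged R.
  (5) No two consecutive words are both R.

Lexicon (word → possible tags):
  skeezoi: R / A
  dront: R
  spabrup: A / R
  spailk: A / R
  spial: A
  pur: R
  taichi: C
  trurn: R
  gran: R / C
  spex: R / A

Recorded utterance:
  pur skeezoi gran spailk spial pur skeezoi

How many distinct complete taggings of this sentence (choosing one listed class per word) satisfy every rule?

Candidates per position — 1:pur {R}; 2:skeezoi {R,A}; 3:gran {R,C}; 4:spailk {A,R}; 5:spial {A}; 6:pur {R}; 7:skeezoi {R,A}.
There are 16 candidate sequences in total.
Rule 3 cannot be satisfied by any choice of tags from the lexicon.
So there is no consistent tagging.
Count = 0.

0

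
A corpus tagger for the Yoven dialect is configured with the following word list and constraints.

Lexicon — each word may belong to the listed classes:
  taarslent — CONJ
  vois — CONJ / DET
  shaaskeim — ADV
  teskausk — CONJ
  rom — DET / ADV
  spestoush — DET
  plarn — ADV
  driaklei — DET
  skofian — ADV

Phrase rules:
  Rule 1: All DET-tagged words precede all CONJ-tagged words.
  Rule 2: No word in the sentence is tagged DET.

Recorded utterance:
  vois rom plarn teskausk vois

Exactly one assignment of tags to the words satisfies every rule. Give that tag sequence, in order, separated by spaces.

Candidates per position — 1:vois {CONJ,DET}; 2:rom {DET,ADV}; 3:plarn {ADV}; 4:teskausk {CONJ}; 5:vois {CONJ,DET}.
Word 1 cannot be DET — rule 2 would then fail for every completion. It is CONJ.
Word 2 cannot be DET — rule 1 would then fail for every completion. It is ADV.
Word 5 cannot be DET — rule 1 would then fail for every completion. It is CONJ.
The unique satisfying tagging is: CONJ ADV ADV CONJ CONJ.
Checking: rule 1 holds; rule 2 holds.

CONJ ADV ADV CONJ CONJ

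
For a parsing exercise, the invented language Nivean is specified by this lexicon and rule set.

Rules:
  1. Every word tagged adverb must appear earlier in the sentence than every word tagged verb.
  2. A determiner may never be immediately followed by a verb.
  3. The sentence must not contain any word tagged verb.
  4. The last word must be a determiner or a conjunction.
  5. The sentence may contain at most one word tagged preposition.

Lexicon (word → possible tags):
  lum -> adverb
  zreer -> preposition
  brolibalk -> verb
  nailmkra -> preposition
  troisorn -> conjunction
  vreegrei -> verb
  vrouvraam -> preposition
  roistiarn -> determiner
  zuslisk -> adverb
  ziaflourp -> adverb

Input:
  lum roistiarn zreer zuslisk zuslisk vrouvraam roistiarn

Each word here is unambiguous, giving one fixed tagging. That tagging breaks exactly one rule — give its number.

5

Fixed tagging: adverb determiner preposition adverb adverb preposition determiner.
Rule check: R1 ✓, R2 ✓, R3 ✓, R4 ✓, R5 ✗.
Only rule 5 fails.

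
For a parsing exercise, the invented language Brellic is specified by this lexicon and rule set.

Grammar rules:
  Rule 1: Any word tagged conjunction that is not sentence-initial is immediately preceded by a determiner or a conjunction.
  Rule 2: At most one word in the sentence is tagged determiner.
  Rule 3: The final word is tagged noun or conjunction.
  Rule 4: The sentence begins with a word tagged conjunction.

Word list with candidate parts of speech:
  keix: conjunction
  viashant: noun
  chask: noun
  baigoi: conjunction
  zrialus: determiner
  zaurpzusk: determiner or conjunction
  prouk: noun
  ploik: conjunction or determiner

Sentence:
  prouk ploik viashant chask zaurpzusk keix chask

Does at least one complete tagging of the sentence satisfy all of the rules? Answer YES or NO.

NO

Candidates per position — 1:prouk {noun}; 2:ploik {conjunction,determiner}; 3:viashant {noun}; 4:chask {noun}; 5:zaurpzusk {determiner,conjunction}; 6:keix {conjunction}; 7:chask {noun}.
Rule 4 cannot be satisfied by any choice of tags from the lexicon.
So there is no consistent tagging.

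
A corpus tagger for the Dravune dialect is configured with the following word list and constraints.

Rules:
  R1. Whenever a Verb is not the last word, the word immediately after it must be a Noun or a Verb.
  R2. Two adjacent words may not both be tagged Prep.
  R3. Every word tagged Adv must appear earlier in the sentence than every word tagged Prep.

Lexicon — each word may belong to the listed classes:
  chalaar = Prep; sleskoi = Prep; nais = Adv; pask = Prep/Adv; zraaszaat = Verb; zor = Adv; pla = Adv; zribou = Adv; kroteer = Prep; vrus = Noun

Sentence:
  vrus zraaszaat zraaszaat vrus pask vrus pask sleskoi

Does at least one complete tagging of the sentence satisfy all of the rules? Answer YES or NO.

YES

Candidates per position — 1:vrus {Noun}; 2:zraaszaat {Verb}; 3:zraaszaat {Verb}; 4:vrus {Noun}; 5:pask {Prep,Adv}; 6:vrus {Noun}; 7:pask {Prep,Adv}; 8:sleskoi {Prep}.
One satisfying assignment: Noun Verb Verb Noun Adv Noun Adv Prep.
Verifying each rule — rule 1 holds; rule 2 holds; rule 3 holds.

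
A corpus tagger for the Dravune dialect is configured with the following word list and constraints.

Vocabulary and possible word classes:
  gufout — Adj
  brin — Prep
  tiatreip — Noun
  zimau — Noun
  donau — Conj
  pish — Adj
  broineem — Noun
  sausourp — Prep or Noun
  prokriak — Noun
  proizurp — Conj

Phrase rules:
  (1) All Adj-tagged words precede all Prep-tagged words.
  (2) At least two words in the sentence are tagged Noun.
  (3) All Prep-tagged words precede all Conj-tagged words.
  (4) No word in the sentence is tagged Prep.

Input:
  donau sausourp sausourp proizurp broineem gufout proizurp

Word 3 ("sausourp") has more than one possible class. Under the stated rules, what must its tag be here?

Candidates per position — 1:donau {Conj}; 2:sausourp {Prep,Noun}; 3:sausourp {Prep,Noun}; 4:proizurp {Conj}; 5:broineem {Noun}; 6:gufout {Adj}; 7:proizurp {Conj}.
Position 2: tagging it Prep would leave rule 1 unsatisfiable, so it must be Noun.
Position 3: tagging it Prep would leave rule 1 unsatisfiable, so it must be Noun.
That leaves exactly one tagging: Conj Noun Noun Conj Noun Adj Conj.
Verifying each rule — rule 1 ✓; rule 2 ✓; rule 3 ✓; rule 4 ✓.

Noun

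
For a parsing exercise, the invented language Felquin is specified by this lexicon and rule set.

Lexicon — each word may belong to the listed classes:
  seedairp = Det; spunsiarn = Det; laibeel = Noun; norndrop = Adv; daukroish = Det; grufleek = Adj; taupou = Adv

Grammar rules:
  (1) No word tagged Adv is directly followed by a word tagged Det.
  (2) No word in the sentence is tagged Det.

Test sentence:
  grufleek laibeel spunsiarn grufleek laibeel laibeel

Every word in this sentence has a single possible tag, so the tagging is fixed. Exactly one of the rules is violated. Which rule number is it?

2

Fixed tagging: Adj Noun Det Adj Noun Noun.
Applying the rules: R1 holds, R2 violated.
Only rule 2 fails.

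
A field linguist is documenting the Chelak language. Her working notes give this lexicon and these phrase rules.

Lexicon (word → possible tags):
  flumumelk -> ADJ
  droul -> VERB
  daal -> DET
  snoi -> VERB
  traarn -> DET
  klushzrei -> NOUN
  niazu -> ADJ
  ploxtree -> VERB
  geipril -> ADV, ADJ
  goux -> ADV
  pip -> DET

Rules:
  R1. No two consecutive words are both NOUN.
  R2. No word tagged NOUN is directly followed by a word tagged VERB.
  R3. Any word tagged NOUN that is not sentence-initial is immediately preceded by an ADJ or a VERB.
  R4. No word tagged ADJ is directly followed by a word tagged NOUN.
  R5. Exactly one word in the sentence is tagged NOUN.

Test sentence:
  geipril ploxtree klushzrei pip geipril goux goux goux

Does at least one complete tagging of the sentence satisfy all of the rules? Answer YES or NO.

YES

Candidates per position — 1:geipril {ADV,ADJ}; 2:ploxtree {VERB}; 3:klushzrei {NOUN}; 4:pip {DET}; 5:geipril {ADV,ADJ}; 6:goux {ADV}; 7:goux {ADV}; 8:goux {ADV}.
One satisfying assignment: ADJ VERB NOUN DET ADJ ADV ADV ADV.
Verifying each rule — rule 1 ✓; rule 2 ✓; rule 3 ✓; rule 4 ✓; rule 5 ✓.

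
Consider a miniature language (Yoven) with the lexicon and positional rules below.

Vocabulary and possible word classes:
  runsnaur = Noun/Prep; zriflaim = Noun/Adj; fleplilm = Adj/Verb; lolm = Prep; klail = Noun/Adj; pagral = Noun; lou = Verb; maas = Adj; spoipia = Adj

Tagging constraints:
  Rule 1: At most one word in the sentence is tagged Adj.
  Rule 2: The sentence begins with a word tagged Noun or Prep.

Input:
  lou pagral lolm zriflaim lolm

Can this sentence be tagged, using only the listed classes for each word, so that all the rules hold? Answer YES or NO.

Candidates per position — 1:lou {Verb}; 2:pagral {Noun}; 3:lolm {Prep}; 4:zriflaim {Noun,Adj}; 5:lolm {Prep}.
Rule 2 cannot be satisfied by any choice of tags from the lexicon.
So there is no consistent tagging.

NO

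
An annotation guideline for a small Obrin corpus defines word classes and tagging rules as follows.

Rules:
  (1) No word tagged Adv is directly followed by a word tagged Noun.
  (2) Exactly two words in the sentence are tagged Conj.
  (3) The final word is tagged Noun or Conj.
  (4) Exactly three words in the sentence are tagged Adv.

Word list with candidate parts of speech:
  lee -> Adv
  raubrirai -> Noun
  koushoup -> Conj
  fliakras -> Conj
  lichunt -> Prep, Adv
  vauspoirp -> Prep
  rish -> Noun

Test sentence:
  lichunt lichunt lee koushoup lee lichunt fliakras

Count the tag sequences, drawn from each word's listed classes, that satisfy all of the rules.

3

Candidates per position — 1:lichunt {Prep,Adv}; 2:lichunt {Prep,Adv}; 3:lee {Adv}; 4:koushoup {Conj}; 5:lee {Adv}; 6:lichunt {Prep,Adv}; 7:fliakras {Conj}.
There are 8 candidate sequences in total.
The sequences that satisfy every rule: Prep Prep Adv Conj Adv Adv Conj; Prep Adv Adv Conj Adv Prep Conj; Adv Prep Adv Conj Adv Prep Conj.
Count = 3.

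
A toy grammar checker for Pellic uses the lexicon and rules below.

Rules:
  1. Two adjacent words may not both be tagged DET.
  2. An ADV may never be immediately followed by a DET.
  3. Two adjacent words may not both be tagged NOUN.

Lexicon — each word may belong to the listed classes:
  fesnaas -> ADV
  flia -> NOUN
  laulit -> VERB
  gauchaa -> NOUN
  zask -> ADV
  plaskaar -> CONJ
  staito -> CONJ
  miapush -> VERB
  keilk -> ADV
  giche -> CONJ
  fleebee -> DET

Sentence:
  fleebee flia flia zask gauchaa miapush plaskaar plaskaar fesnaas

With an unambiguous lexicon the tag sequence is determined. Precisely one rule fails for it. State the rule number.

3

Fixed tagging: DET NOUN NOUN ADV NOUN VERB CONJ CONJ ADV.
Applying the rules: R1 holds, R2 holds, R3 violated.
Only rule 3 fails.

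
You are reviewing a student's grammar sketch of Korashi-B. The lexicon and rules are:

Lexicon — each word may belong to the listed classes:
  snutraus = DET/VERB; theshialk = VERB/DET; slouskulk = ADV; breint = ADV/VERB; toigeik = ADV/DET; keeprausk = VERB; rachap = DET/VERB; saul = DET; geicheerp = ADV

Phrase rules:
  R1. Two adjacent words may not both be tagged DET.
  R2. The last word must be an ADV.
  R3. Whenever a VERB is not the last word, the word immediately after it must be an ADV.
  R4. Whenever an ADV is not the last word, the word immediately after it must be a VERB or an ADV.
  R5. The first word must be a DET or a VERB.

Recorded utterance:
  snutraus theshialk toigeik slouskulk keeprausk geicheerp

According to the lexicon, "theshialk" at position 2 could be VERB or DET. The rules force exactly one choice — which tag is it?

Candidates per position — 1:snutraus {DET,VERB}; 2:theshialk {VERB,DET}; 3:toigeik {ADV,DET}; 4:slouskulk {ADV}; 5:keeprausk {VERB}; 6:geicheerp {ADV}.
Position 1: tagging it VERB would leave rule 3 unsatisfiable, so it must be DET.
Position 2: tagging it DET would leave rule 1 unsatisfiable, so it must be VERB.
Position 3: tagging it DET would leave rule 3 unsatisfiable, so it must be ADV.
So the tagging must be: DET VERB ADV ADV VERB ADV.
Rule-by-rule: rule 1 ✓; rule 2 ✓; rule 3 ✓; rule 4 ✓; rule 5 ✓.

VERB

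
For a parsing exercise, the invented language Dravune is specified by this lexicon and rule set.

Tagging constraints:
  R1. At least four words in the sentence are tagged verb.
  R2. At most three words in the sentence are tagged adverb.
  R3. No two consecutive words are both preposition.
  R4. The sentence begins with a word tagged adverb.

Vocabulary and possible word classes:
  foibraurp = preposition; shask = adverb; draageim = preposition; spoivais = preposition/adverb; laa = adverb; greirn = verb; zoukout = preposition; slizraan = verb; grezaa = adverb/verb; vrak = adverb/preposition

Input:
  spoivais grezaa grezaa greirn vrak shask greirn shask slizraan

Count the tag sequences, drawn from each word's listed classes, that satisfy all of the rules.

1

Candidates per position — 1:spoivais {preposition,adverb}; 2:grezaa {adverb,verb}; 3:grezaa {adverb,verb}; 4:greirn {verb}; 5:vrak {adverb,preposition}; 6:shask {adverb}; 7:greirn {verb}; 8:shask {adverb}; 9:slizraan {verb}.
There are 16 candidate sequences in total.
The sequences that satisfy every rule: adverb verb verb verb preposition adverb verb adverb verb.
Count = 1.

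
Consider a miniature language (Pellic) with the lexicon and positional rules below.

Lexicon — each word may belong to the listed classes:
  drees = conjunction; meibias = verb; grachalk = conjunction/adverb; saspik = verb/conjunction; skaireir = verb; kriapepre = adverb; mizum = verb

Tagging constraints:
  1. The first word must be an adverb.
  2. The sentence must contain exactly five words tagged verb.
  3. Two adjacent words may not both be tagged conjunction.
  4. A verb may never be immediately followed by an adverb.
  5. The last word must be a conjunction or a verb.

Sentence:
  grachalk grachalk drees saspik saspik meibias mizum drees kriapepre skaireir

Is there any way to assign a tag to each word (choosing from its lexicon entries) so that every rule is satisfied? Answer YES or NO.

YES

Candidates per position — 1:grachalk {conjunction,adverb}; 2:grachalk {conjunction,adverb}; 3:drees {conjunction}; 4:saspik {verb,conjunction}; 5:saspik {verb,conjunction}; 6:meibias {verb}; 7:mizum {verb}; 8:drees {conjunction}; 9:kriapepre {adverb}; 10:skaireir {verb}.
One satisfying assignment: adverb adverb conjunction verb verb verb verb conjunction adverb verb.
Verifying each rule — rule 1 ok; rule 2 ok; rule 3 ok; rule 4 ok; rule 5 ok.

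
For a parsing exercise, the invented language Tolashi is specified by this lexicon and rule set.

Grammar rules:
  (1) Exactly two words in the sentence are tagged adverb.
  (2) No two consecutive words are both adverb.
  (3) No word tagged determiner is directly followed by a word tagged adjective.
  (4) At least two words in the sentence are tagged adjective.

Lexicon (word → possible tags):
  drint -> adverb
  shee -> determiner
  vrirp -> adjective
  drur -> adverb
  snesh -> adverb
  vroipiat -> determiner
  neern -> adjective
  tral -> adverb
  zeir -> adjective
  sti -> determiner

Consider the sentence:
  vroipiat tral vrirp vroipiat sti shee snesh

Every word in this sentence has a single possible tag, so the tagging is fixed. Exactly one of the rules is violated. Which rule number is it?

Fixed tagging: determiner adverb adjective determiner determiner determiner adverb.
Applying the rules: R1 pass, R2 pass, R3 pass, R4 fail.
Only rule 4 fails.

4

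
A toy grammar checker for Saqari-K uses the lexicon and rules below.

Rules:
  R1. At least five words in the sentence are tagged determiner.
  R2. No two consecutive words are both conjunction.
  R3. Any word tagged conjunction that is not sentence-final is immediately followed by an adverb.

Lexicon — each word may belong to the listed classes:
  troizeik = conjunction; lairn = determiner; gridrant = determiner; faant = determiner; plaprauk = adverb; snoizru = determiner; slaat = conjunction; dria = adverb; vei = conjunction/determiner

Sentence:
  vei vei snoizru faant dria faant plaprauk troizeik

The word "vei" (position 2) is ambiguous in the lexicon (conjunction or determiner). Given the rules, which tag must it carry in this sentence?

determiner

Candidates per position — 1:vei {conjunction,determiner}; 2:vei {conjunction,determiner}; 3:snoizru {determiner}; 4:faant {determiner}; 5:dria {adverb}; 6:faant {determiner}; 7:plaprauk {adverb}; 8:troizeik {conjunction}.
Position 1: tagging it conjunction would leave rule 1 unsatisfiable, so it must be determiner.
Position 2: tagging it conjunction would leave rule 1 unsatisfiable, so it must be determiner.
The only consistent sequence is: determiner determiner determiner determiner adverb determiner adverb conjunction.
Rule-by-rule: rule 1 satisfied; rule 2 satisfied; rule 3 satisfied.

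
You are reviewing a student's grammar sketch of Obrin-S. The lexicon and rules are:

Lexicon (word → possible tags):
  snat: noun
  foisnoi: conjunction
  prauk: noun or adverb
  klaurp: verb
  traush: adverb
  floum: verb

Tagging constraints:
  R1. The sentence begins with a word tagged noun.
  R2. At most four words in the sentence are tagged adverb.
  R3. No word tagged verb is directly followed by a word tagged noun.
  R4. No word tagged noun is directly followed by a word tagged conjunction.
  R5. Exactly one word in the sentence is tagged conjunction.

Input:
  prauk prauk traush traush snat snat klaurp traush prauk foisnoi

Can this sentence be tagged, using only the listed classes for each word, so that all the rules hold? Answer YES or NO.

YES

Candidates per position — 1:prauk {noun,adverb}; 2:prauk {noun,adverb}; 3:traush {adverb}; 4:traush {adverb}; 5:snat {noun}; 6:snat {noun}; 7:klaurp {verb}; 8:traush {adverb}; 9:prauk {noun,adverb}; 10:foisnoi {conjunction}.
One satisfying assignment: noun noun adverb adverb noun noun verb adverb adverb conjunction.
Verifying each rule — rule 1 ✓; rule 2 ✓; rule 3 ✓; rule 4 ✓; rule 5 ✓.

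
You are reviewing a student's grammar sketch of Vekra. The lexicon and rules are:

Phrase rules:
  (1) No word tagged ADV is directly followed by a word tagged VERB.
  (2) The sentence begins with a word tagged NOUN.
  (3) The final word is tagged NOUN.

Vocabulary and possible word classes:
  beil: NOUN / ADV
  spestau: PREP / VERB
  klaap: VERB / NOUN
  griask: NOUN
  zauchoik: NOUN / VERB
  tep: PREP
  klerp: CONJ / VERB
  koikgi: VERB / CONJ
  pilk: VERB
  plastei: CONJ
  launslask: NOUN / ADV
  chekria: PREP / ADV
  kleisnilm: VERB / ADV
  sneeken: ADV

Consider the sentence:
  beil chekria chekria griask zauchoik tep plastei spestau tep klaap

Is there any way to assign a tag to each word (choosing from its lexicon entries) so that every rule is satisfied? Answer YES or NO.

YES

Candidates per position — 1:beil {NOUN,ADV}; 2:chekria {PREP,ADV}; 3:chekria {PREP,ADV}; 4:griask {NOUN}; 5:zauchoik {NOUN,VERB}; 6:tep {PREP}; 7:plastei {CONJ}; 8:spestau {PREP,VERB}; 9:tep {PREP}; 10:klaap {VERB,NOUN}.
One satisfying assignment: NOUN ADV ADV NOUN VERB PREP CONJ PREP PREP NOUN.
Checking: rule 1 ✓; rule 2 ✓; rule 3 ✓.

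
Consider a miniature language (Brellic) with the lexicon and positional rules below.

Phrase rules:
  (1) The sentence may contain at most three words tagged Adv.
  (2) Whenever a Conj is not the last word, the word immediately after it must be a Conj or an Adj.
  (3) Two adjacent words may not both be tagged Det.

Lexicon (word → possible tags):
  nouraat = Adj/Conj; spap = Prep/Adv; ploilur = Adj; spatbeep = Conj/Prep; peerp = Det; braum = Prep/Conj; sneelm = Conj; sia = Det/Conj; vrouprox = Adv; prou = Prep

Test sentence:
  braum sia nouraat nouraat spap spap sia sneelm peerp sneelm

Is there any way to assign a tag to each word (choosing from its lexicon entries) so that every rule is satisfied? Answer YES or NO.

Candidates per position — 1:braum {Prep,Conj}; 2:sia {Det,Conj}; 3:nouraat {Adj,Conj}; 4:nouraat {Adj,Conj}; 5:spap {Prep,Adv}; 6:spap {Prep,Adv}; 7:sia {Det,Conj}; 8:sneelm {Conj}; 9:peerp {Det}; 10:sneelm {Conj}.
Rule 2 cannot be satisfied by any choice of tags from the lexicon.
So there is no consistent tagging.

NO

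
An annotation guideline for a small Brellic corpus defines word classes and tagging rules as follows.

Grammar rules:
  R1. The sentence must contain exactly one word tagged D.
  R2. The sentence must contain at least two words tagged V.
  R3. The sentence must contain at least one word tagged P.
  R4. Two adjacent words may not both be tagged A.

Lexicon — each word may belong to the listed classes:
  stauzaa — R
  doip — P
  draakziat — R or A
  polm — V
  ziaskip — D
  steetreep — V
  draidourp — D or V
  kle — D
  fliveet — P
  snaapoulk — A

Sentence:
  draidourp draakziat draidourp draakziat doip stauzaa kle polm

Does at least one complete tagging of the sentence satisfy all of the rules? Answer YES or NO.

Candidates per position — 1:draidourp {D,V}; 2:draakziat {R,A}; 3:draidourp {D,V}; 4:draakziat {R,A}; 5:doip {P}; 6:stauzaa {R}; 7:kle {D}; 8:polm {V}.
One satisfying assignment: V A V R P R D V.
Verifying each rule — rule 1 holds; rule 2 holds; rule 3 holds; rule 4 holds.

YES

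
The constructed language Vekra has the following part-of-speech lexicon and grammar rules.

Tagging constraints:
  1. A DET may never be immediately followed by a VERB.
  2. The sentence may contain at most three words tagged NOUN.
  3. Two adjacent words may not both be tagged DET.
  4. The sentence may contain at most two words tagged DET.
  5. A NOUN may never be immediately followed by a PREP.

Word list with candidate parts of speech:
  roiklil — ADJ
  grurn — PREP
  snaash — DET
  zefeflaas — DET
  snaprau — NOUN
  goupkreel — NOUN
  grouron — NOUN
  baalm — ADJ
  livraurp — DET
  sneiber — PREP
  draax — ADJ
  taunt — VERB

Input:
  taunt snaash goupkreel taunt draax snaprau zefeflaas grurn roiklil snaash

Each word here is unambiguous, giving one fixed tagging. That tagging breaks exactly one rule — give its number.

4

Fixed tagging: VERB DET NOUN VERB ADJ NOUN DET PREP ADJ DET.
Checking each rule: R1 ✓, R2 ✓, R3 ✓, R4 ✗, R5 ✓.
Only rule 4 fails.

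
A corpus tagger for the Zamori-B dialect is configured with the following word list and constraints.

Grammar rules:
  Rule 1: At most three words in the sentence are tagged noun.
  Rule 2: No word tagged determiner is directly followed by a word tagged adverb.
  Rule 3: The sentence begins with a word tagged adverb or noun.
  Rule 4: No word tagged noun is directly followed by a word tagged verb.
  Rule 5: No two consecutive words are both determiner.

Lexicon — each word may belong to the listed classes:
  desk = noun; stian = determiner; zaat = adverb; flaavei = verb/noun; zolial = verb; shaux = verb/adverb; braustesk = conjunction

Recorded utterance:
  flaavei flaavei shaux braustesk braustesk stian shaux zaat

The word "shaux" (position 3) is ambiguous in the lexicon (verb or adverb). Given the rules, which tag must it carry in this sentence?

adverb

Candidates per position — 1:flaavei {verb,noun}; 2:flaavei {verb,noun}; 3:shaux {verb,adverb}; 4:braustesk {conjunction}; 5:braustesk {conjunction}; 6:stian {determiner}; 7:shaux {verb,adverb}; 8:zaat {adverb}.
Word 1 cannot be verb — rule 3 would then fail for every completion. It is noun.
Word 2 cannot be verb — rule 4 would then fail for every completion. It is noun.
Word 3 cannot be verb — rule 4 would then fail for every completion. It is adverb.
Word 7 cannot be adverb — rule 2 would then fail for every completion. It is verb.
That leaves exactly one tagging: noun noun adverb conjunction conjunction determiner verb adverb.
Checking: rule 1 holds; rule 2 holds; rule 3 holds; rule 4 holds; rule 5 holds.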